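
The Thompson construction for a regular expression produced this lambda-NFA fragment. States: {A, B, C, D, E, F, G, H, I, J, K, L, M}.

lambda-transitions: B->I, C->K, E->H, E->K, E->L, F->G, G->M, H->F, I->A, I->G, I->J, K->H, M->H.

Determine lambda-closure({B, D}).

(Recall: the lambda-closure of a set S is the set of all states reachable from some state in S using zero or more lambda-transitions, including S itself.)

{A, B, D, F, G, H, I, J, M}

Start with {B, D}.
From B via lambda: add I.
From I via lambda: add A, G, J.
From G via lambda: add M.
From M via lambda: add H.
From H via lambda: add F.
No new states can be added; the closed set is {A, B, D, F, G, H, I, J, M}.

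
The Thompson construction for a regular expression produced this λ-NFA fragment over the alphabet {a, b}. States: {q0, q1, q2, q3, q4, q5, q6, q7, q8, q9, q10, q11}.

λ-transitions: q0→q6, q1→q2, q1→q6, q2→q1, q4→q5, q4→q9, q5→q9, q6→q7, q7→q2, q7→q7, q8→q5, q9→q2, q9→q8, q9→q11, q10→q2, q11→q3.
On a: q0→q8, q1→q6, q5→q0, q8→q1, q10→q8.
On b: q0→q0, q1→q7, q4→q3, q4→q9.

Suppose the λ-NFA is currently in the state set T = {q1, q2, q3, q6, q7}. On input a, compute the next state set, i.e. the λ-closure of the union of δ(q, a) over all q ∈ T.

{q1, q2, q6, q7}

q1 on a → {q6}.
No a-transition from q2, q3, q6, q7.
Union after reading a: {q6}.
Now take the λ-closure:
From q6 via λ: add q7.
From q7 via λ: add q2.
From q2 via λ: add q1.
No new states can be added; the closed set is {q1, q2, q6, q7}.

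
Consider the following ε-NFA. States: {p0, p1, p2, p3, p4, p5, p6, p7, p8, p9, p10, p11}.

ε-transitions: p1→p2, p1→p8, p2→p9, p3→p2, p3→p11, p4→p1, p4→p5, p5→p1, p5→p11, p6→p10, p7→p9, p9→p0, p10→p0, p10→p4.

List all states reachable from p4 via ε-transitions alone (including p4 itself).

{p0, p1, p2, p4, p5, p8, p9, p11}

Start with {p4}.
From p4 via ε: add p1, p5.
From p1 via ε: add p2, p8.
From p5 via ε: add p11.
From p2 via ε: add p9.
From p9 via ε: add p0.
No new states can be added; the closed set is {p0, p1, p2, p4, p5, p8, p9, p11}.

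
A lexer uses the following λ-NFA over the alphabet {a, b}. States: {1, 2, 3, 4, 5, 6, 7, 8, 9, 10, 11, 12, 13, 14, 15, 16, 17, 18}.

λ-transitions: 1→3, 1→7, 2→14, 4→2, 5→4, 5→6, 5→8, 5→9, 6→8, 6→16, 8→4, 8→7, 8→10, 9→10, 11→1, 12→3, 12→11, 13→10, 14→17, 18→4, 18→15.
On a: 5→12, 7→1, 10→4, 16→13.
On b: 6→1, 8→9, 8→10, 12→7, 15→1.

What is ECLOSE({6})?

{2, 4, 6, 7, 8, 10, 14, 16, 17}

Start with {6}.
From 6 via λ: add 8, 16.
From 8 via λ: add 4, 7, 10.
From 4 via λ: add 2.
From 2 via λ: add 14.
From 14 via λ: add 17.
No new states can be added; the closed set is {2, 4, 6, 7, 8, 10, 14, 16, 17}.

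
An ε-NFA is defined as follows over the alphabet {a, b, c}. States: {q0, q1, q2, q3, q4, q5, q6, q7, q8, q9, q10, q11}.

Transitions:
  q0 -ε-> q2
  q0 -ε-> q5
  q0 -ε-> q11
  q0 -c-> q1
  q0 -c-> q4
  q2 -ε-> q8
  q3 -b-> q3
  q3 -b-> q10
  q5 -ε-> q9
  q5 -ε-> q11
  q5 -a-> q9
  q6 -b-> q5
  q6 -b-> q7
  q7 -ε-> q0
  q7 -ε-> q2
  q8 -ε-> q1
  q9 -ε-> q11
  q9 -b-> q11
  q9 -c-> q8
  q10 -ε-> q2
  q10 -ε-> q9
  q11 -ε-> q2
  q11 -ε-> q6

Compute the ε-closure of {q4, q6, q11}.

Start with {q4, q6, q11}.
From q11 via ε: add q2.
From q2 via ε: add q8.
From q8 via ε: add q1.
No new states can be added; the closed set is {q1, q2, q4, q6, q8, q11}.

{q1, q2, q4, q6, q8, q11}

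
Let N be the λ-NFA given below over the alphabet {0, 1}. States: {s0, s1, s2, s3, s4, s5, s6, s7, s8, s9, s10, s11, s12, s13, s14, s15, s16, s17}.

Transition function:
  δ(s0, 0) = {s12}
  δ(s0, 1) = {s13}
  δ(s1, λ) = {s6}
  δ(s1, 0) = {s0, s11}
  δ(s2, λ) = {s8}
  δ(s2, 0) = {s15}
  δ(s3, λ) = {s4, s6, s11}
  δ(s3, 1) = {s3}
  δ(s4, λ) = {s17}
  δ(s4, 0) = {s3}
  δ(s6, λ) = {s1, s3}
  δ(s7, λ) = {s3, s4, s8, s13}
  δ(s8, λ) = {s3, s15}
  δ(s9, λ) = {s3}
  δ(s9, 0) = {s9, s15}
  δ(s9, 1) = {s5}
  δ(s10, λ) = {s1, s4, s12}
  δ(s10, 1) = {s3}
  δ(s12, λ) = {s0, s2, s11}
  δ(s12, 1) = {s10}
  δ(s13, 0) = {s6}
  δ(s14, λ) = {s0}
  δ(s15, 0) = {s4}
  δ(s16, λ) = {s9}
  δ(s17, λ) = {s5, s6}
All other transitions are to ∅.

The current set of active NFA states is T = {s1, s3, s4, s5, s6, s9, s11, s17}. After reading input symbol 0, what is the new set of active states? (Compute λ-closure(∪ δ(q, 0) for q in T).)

{s0, s1, s3, s4, s5, s6, s9, s11, s15, s17}

s1 on 0 → {s0, s11}.
s4 on 0 → {s3}.
s9 on 0 → {s9, s15}.
No 0-transition from s3, s5, s6, s11, s17.
Union after reading 0: {s0, s3, s9, s11, s15}.
Now take the λ-closure:
From s3 via λ: add s4, s6.
From s4 via λ: add s17.
From s6 via λ: add s1.
From s17 via λ: add s5.
No new states can be added; the closed set is {s0, s1, s3, s4, s5, s6, s9, s11, s15, s17}.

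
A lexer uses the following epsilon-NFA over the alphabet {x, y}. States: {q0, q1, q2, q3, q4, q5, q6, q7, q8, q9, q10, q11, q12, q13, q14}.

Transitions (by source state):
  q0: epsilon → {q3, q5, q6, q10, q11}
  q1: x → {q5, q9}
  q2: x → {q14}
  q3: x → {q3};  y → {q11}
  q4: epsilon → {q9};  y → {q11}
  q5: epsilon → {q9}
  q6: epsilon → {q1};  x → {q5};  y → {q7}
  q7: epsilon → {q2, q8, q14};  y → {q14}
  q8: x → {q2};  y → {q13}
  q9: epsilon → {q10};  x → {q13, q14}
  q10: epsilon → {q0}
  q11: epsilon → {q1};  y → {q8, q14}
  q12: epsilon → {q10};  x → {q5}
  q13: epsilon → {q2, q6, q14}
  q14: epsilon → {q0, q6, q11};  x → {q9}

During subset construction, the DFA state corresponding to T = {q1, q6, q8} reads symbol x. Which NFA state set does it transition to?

q1 on x → {q5, q9}.
q6 on x → {q5}.
q8 on x → {q2}.
Union after reading x: {q2, q5, q9}.
Now take the epsilon-closure:
From q9 via epsilon: add q10.
From q10 via epsilon: add q0.
From q0 via epsilon: add q3, q6, q11.
From q6 via epsilon: add q1.
No new states can be added; the closed set is {q0, q1, q2, q3, q5, q6, q9, q10, q11}.

{q0, q1, q2, q3, q5, q6, q9, q10, q11}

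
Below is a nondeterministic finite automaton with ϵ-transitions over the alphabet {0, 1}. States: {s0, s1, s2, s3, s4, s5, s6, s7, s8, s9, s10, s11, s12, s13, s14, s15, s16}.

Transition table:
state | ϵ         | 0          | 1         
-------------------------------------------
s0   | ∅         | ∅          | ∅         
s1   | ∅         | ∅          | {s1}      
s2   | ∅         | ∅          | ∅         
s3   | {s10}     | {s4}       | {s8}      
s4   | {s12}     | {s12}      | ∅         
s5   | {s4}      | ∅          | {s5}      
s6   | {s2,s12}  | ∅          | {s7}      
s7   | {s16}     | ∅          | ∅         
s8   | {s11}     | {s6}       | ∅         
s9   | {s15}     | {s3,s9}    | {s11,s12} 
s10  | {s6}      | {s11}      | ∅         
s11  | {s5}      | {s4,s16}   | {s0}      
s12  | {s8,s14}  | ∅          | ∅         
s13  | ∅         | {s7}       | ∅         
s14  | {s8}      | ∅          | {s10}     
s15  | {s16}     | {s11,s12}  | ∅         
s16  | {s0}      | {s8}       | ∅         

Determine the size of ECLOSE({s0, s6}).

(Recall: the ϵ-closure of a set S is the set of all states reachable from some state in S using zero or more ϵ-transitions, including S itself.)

Start with {s0, s6}.
From s6 via ϵ: add s2, s12.
From s12 via ϵ: add s8, s14.
From s8 via ϵ: add s11.
From s11 via ϵ: add s5.
From s5 via ϵ: add s4.
ϵ-closure = {s0, s2, s4, s5, s6, s8, s11, s12, s14}, which has 9 states.

9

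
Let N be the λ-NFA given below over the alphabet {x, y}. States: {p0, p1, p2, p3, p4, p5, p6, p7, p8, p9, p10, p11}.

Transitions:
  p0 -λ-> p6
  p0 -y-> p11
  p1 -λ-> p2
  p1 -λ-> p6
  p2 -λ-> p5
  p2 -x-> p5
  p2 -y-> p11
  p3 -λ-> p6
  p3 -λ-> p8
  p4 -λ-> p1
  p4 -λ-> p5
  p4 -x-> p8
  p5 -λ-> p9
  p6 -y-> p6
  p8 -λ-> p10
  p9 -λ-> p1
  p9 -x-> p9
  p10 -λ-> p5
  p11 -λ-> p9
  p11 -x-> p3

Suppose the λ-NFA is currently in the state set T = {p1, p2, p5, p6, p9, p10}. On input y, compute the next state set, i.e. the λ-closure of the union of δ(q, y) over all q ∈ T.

{p1, p2, p5, p6, p9, p11}

p2 on y → {p11}.
p6 on y → {p6}.
No y-transition from p1, p5, p9, p10.
Union after reading y: {p6, p11}.
Now take the λ-closure:
From p11 via λ: add p9.
From p9 via λ: add p1.
From p1 via λ: add p2.
From p2 via λ: add p5.
No new states can be added; the closed set is {p1, p2, p5, p6, p9, p11}.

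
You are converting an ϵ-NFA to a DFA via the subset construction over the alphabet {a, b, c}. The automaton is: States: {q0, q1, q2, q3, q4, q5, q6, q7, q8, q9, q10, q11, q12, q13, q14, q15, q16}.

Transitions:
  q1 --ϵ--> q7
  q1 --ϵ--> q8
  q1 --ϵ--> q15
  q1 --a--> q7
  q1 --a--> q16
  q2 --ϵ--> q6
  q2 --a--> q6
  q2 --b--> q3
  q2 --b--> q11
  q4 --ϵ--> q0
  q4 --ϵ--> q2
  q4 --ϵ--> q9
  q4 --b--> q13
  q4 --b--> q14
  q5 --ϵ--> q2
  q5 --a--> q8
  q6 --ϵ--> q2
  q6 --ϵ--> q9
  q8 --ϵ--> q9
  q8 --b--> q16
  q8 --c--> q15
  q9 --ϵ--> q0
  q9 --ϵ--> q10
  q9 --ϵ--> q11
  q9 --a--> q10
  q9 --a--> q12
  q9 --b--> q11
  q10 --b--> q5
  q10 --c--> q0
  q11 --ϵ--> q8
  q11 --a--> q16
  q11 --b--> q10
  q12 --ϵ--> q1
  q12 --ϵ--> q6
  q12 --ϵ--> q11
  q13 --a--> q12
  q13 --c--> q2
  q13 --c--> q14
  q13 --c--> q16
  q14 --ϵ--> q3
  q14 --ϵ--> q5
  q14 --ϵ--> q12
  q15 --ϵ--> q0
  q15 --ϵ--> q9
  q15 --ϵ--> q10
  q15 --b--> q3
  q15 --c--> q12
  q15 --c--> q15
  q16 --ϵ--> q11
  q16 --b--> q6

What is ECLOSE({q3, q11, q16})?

Start with {q3, q11, q16}.
From q11 via ϵ: add q8.
From q8 via ϵ: add q9.
From q9 via ϵ: add q0, q10.
No new states can be added; the closed set is {q0, q3, q8, q9, q10, q11, q16}.

{q0, q3, q8, q9, q10, q11, q16}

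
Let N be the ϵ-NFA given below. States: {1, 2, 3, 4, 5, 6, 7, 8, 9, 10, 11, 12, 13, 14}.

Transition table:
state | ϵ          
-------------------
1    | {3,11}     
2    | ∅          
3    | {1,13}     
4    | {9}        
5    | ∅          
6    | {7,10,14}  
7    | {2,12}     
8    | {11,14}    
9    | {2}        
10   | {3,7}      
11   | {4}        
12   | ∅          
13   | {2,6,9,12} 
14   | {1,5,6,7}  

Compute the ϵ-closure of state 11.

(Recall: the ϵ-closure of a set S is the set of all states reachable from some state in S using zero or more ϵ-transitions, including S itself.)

{2, 4, 9, 11}

Start with {11}.
From 11 via ϵ: add 4.
From 4 via ϵ: add 9.
From 9 via ϵ: add 2.
No new states can be added; the closed set is {2, 4, 9, 11}.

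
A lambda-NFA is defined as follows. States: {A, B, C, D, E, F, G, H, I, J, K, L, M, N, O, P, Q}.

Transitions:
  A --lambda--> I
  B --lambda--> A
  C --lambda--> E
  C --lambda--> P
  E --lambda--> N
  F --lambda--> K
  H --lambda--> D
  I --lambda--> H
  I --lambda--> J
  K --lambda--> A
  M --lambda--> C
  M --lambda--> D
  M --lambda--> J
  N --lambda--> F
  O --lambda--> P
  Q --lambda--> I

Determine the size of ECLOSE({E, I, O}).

11

Start with {E, I, O}.
From E via lambda: add N.
From I via lambda: add H, J.
From O via lambda: add P.
From H via lambda: add D.
From N via lambda: add F.
From F via lambda: add K.
From K via lambda: add A.
lambda-closure = {A, D, E, F, H, I, J, K, N, O, P}, which has 11 states.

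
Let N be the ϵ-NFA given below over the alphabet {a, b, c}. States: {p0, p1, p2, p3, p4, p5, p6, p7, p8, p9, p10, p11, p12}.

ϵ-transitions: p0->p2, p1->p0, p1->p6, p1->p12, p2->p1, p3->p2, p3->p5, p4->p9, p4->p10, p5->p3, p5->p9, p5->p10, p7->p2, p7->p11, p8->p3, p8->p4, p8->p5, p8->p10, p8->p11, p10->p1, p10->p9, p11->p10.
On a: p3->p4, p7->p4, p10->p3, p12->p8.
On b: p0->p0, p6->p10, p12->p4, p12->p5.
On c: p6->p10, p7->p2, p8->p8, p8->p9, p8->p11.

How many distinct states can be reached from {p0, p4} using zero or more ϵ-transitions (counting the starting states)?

8

Start with {p0, p4}.
From p0 via ϵ: add p2.
From p4 via ϵ: add p9, p10.
From p2 via ϵ: add p1.
From p1 via ϵ: add p6, p12.
ϵ-closure = {p0, p1, p2, p4, p6, p9, p10, p12}, which has 8 states.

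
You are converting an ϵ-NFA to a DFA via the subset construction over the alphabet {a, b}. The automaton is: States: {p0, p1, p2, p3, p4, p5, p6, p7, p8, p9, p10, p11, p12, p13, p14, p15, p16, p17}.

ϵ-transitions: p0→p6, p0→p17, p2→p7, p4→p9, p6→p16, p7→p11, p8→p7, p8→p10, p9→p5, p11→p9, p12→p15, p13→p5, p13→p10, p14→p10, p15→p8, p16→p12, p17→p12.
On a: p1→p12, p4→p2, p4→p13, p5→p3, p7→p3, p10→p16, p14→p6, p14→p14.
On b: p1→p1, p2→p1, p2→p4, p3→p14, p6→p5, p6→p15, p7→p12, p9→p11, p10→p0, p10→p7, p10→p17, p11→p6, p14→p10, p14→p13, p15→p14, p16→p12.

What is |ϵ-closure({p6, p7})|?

10

Start with {p6, p7}.
From p6 via ϵ: add p16.
From p7 via ϵ: add p11.
From p11 via ϵ: add p9.
From p16 via ϵ: add p12.
From p9 via ϵ: add p5.
From p12 via ϵ: add p15.
From p15 via ϵ: add p8.
From p8 via ϵ: add p10.
ϵ-closure = {p5, p6, p7, p8, p9, p10, p11, p12, p15, p16}, which has 10 states.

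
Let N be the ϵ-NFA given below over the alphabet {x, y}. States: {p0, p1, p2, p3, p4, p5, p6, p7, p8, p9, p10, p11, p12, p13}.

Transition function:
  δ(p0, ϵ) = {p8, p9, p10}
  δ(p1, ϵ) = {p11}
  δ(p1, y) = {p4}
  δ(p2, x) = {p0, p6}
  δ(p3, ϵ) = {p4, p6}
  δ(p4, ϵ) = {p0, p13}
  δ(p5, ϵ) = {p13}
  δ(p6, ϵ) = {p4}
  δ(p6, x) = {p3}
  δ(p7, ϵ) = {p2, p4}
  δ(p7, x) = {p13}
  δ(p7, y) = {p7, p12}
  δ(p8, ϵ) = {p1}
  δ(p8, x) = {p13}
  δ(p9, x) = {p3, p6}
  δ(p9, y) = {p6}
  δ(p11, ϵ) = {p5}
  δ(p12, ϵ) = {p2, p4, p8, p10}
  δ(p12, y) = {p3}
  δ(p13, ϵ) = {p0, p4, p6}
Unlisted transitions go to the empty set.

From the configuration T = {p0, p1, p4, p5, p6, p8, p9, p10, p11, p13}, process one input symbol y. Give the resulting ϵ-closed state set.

p1 on y → {p4}.
p9 on y → {p6}.
No y-transition from p0, p4, p5, p6, p8, p10, p11, p13.
Union after reading y: {p4, p6}.
Now take the ϵ-closure:
From p4 via ϵ: add p0, p13.
From p0 via ϵ: add p8, p9, p10.
From p8 via ϵ: add p1.
From p1 via ϵ: add p11.
From p11 via ϵ: add p5.
No new states can be added; the closed set is {p0, p1, p4, p5, p6, p8, p9, p10, p11, p13}.

{p0, p1, p4, p5, p6, p8, p9, p10, p11, p13}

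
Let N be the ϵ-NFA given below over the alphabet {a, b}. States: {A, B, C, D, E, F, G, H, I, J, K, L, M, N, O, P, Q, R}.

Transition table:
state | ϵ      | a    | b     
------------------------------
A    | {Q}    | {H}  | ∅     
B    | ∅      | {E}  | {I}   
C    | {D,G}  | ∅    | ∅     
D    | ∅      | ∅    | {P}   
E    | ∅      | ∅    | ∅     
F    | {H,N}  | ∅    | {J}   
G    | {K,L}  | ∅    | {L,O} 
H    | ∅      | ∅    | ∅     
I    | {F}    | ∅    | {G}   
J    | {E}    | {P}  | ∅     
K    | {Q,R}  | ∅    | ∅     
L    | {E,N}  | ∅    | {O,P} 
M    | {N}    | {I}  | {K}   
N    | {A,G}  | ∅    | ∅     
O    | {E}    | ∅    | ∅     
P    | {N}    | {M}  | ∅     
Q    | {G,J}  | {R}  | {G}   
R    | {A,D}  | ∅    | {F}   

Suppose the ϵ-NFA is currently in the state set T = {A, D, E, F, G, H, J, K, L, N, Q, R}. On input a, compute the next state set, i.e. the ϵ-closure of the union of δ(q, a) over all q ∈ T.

{A, D, E, G, H, J, K, L, N, P, Q, R}

A on a → {H}.
J on a → {P}.
Q on a → {R}.
No a-transition from D, E, F, G, H, K, L, N, R.
Union after reading a: {H, P, R}.
Now take the ϵ-closure:
From P via ϵ: add N.
From R via ϵ: add A, D.
From A via ϵ: add Q.
From N via ϵ: add G.
From G via ϵ: add K, L.
From Q via ϵ: add J.
From J via ϵ: add E.
No new states can be added; the closed set is {A, D, E, G, H, J, K, L, N, P, Q, R}.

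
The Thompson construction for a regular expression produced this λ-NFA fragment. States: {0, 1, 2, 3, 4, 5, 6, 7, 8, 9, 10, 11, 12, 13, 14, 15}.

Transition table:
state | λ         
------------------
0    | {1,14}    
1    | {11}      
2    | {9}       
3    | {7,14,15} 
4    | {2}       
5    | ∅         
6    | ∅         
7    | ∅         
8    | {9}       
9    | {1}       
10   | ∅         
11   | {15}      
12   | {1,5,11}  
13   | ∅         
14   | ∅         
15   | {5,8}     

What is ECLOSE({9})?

{1, 5, 8, 9, 11, 15}

Start with {9}.
From 9 via λ: add 1.
From 1 via λ: add 11.
From 11 via λ: add 15.
From 15 via λ: add 5, 8.
No new states can be added; the closed set is {1, 5, 8, 9, 11, 15}.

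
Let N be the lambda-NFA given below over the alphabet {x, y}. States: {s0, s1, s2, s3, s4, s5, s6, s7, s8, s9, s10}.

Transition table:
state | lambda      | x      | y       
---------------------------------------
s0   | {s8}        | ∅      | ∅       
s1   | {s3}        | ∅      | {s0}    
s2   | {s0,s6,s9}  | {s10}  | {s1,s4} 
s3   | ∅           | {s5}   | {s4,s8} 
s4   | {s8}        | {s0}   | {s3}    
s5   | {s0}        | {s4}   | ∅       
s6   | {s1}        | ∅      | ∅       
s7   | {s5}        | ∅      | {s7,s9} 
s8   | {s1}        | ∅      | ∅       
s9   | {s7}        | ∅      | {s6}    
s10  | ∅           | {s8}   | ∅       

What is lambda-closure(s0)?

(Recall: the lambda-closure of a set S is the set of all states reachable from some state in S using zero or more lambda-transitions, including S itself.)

{s0, s1, s3, s8}

Start with {s0}.
From s0 via lambda: add s8.
From s8 via lambda: add s1.
From s1 via lambda: add s3.
No new states can be added; the closed set is {s0, s1, s3, s8}.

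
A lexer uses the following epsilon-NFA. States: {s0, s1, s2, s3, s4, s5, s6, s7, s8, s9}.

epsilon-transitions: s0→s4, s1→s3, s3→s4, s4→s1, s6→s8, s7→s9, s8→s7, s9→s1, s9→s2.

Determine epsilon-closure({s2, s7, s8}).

{s1, s2, s3, s4, s7, s8, s9}

Start with {s2, s7, s8}.
From s7 via epsilon: add s9.
From s9 via epsilon: add s1.
From s1 via epsilon: add s3.
From s3 via epsilon: add s4.
No new states can be added; the closed set is {s1, s2, s3, s4, s7, s8, s9}.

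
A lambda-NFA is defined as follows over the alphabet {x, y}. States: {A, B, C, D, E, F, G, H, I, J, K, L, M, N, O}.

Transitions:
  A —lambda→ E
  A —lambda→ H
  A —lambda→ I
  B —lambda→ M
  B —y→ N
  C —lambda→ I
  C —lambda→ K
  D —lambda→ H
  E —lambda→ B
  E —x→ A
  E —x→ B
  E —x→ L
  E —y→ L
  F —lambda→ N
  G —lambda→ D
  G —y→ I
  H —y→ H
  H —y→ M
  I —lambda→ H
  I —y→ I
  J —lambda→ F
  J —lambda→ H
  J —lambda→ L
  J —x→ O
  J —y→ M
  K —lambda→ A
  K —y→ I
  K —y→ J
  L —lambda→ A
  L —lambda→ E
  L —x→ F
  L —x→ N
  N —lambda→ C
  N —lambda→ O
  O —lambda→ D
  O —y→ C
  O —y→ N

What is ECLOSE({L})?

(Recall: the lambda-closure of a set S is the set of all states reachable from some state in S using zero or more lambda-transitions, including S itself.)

{A, B, E, H, I, L, M}

Start with {L}.
From L via lambda: add A, E.
From A via lambda: add H, I.
From E via lambda: add B.
From B via lambda: add M.
No new states can be added; the closed set is {A, B, E, H, I, L, M}.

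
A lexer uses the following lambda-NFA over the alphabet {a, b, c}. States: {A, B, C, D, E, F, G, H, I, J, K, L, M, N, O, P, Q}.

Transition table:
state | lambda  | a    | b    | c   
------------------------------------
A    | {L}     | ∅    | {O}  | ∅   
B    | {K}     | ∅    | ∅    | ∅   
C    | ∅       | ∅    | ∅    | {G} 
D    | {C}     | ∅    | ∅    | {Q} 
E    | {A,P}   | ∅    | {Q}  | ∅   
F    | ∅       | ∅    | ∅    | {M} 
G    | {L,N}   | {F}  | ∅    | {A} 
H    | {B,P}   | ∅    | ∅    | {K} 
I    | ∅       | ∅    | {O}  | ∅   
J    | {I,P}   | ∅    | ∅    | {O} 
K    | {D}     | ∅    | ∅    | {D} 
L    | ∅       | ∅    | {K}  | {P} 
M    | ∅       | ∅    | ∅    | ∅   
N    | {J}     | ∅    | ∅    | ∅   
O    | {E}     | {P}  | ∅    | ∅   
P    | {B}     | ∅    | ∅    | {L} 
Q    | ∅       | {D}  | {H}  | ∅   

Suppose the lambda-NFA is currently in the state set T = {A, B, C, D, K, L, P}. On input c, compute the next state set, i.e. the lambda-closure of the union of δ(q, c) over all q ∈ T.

C on c → {G}.
D on c → {Q}.
K on c → {D}.
L on c → {P}.
P on c → {L}.
No c-transition from A, B.
Union after reading c: {D, G, L, P, Q}.
Now take the lambda-closure:
From D via lambda: add C.
From G via lambda: add N.
From P via lambda: add B.
From B via lambda: add K.
From N via lambda: add J.
From J via lambda: add I.
No new states can be added; the closed set is {B, C, D, G, I, J, K, L, N, P, Q}.

{B, C, D, G, I, J, K, L, N, P, Q}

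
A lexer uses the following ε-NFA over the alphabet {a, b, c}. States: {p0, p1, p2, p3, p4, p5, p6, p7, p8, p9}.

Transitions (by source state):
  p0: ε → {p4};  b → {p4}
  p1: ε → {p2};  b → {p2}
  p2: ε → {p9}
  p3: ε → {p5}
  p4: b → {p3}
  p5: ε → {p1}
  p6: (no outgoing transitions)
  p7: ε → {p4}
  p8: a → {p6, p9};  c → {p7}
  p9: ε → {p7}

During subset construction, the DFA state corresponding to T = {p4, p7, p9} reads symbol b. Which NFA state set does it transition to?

{p1, p2, p3, p4, p5, p7, p9}

p4 on b → {p3}.
No b-transition from p7, p9.
Union after reading b: {p3}.
Now take the ε-closure:
From p3 via ε: add p5.
From p5 via ε: add p1.
From p1 via ε: add p2.
From p2 via ε: add p9.
From p9 via ε: add p7.
From p7 via ε: add p4.
No new states can be added; the closed set is {p1, p2, p3, p4, p5, p7, p9}.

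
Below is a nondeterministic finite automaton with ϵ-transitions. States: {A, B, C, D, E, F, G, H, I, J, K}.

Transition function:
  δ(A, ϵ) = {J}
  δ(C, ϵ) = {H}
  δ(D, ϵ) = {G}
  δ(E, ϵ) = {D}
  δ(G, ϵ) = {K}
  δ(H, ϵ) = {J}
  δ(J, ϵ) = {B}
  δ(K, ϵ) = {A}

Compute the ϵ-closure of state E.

Start with {E}.
From E via ϵ: add D.
From D via ϵ: add G.
From G via ϵ: add K.
From K via ϵ: add A.
From A via ϵ: add J.
From J via ϵ: add B.
No new states can be added; the closed set is {A, B, D, E, G, J, K}.

{A, B, D, E, G, J, K}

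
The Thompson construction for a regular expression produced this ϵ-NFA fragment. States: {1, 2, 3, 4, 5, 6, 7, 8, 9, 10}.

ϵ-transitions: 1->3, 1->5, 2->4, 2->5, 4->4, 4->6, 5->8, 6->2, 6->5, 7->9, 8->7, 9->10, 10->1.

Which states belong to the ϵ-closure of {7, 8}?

Start with {7, 8}.
From 7 via ϵ: add 9.
From 9 via ϵ: add 10.
From 10 via ϵ: add 1.
From 1 via ϵ: add 3, 5.
No new states can be added; the closed set is {1, 3, 5, 7, 8, 9, 10}.

{1, 3, 5, 7, 8, 9, 10}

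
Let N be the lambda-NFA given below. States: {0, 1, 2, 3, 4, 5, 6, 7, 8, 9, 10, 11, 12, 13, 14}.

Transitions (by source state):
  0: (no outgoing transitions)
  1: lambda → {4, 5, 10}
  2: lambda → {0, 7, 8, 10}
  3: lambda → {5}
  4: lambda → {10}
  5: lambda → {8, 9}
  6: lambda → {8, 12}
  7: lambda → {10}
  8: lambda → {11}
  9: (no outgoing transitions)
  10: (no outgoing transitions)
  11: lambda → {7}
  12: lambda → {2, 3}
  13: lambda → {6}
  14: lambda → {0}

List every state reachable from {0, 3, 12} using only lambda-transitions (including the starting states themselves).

Start with {0, 3, 12}.
From 3 via lambda: add 5.
From 12 via lambda: add 2.
From 2 via lambda: add 7, 8, 10.
From 5 via lambda: add 9.
From 8 via lambda: add 11.
No new states can be added; the closed set is {0, 2, 3, 5, 7, 8, 9, 10, 11, 12}.

{0, 2, 3, 5, 7, 8, 9, 10, 11, 12}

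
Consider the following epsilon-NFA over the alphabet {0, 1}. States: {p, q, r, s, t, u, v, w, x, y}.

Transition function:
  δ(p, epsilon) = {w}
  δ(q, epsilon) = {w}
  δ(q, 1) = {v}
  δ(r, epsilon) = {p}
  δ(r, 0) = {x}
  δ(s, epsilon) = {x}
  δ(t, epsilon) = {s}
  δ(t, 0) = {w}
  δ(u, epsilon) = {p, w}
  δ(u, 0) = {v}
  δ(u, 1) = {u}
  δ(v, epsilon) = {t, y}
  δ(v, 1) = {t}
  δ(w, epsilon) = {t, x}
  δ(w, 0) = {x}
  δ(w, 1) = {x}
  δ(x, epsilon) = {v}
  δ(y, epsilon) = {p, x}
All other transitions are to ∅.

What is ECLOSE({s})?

{p, s, t, v, w, x, y}

Start with {s}.
From s via epsilon: add x.
From x via epsilon: add v.
From v via epsilon: add t, y.
From y via epsilon: add p.
From p via epsilon: add w.
No new states can be added; the closed set is {p, s, t, v, w, x, y}.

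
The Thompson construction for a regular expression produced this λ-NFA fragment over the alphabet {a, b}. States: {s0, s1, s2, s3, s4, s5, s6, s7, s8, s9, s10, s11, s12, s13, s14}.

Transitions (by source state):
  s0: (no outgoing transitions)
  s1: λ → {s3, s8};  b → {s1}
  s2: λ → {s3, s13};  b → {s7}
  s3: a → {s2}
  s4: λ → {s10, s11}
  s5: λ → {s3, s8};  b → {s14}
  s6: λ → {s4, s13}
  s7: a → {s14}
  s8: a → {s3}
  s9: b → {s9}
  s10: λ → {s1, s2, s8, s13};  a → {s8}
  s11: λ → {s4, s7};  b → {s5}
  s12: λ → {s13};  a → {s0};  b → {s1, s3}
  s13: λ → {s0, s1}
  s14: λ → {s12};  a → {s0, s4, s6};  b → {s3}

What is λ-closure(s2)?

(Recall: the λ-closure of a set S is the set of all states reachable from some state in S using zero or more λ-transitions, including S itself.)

{s0, s1, s2, s3, s8, s13}

Start with {s2}.
From s2 via λ: add s3, s13.
From s13 via λ: add s0, s1.
From s1 via λ: add s8.
No new states can be added; the closed set is {s0, s1, s2, s3, s8, s13}.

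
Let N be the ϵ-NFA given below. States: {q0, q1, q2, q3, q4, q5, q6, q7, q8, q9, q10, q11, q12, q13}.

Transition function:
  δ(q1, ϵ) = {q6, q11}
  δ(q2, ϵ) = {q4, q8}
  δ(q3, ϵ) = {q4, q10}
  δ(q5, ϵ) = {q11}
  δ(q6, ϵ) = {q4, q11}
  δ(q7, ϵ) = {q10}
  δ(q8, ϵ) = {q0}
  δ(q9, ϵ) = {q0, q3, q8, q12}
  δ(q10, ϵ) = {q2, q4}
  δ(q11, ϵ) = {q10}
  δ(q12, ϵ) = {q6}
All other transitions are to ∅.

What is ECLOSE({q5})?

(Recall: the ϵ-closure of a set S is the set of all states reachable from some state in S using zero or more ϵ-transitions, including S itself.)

{q0, q2, q4, q5, q8, q10, q11}

Start with {q5}.
From q5 via ϵ: add q11.
From q11 via ϵ: add q10.
From q10 via ϵ: add q2, q4.
From q2 via ϵ: add q8.
From q8 via ϵ: add q0.
No new states can be added; the closed set is {q0, q2, q4, q5, q8, q10, q11}.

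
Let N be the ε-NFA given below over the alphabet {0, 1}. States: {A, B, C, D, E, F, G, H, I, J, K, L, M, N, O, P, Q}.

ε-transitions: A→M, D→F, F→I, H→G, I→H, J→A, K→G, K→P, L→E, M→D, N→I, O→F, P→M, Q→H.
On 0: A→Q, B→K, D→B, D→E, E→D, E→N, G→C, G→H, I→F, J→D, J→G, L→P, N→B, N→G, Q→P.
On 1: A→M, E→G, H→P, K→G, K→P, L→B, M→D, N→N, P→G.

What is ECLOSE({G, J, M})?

Start with {G, J, M}.
From J via ε: add A.
From M via ε: add D.
From D via ε: add F.
From F via ε: add I.
From I via ε: add H.
No new states can be added; the closed set is {A, D, F, G, H, I, J, M}.

{A, D, F, G, H, I, J, M}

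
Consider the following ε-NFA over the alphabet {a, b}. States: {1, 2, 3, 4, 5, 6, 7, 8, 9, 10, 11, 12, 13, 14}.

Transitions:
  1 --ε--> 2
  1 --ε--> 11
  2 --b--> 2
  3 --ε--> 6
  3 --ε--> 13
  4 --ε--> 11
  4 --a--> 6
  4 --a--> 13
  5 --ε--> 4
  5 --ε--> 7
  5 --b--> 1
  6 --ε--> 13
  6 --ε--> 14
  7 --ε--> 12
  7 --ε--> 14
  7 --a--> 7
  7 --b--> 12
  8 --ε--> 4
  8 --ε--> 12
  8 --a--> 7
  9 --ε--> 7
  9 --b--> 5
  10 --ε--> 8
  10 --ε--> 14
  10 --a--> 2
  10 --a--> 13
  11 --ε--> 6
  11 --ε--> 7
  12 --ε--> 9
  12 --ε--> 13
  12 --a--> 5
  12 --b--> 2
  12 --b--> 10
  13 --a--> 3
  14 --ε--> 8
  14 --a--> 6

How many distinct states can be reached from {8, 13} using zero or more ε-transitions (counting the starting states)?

9

Start with {8, 13}.
From 8 via ε: add 4, 12.
From 4 via ε: add 11.
From 12 via ε: add 9.
From 9 via ε: add 7.
From 11 via ε: add 6.
From 6 via ε: add 14.
ε-closure = {4, 6, 7, 8, 9, 11, 12, 13, 14}, which has 9 states.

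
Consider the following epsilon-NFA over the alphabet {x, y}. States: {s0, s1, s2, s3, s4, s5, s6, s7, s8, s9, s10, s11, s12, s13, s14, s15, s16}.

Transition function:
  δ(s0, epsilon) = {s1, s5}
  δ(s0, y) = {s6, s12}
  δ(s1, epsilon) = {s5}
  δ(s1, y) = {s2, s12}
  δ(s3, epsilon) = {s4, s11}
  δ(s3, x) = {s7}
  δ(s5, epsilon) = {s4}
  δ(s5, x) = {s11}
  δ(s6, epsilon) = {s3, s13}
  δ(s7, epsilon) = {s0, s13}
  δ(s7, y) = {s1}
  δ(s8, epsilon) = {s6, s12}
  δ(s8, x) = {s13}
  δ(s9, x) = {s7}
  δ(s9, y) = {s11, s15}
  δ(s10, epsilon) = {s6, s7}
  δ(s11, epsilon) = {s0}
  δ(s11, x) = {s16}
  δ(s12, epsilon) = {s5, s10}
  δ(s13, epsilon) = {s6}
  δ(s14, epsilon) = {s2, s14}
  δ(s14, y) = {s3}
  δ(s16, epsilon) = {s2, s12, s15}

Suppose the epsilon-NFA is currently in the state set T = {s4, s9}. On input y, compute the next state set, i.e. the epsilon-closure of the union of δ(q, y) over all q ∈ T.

{s0, s1, s4, s5, s11, s15}

s9 on y → {s11, s15}.
No y-transition from s4.
Union after reading y: {s11, s15}.
Now take the epsilon-closure:
From s11 via epsilon: add s0.
From s0 via epsilon: add s1, s5.
From s5 via epsilon: add s4.
No new states can be added; the closed set is {s0, s1, s4, s5, s11, s15}.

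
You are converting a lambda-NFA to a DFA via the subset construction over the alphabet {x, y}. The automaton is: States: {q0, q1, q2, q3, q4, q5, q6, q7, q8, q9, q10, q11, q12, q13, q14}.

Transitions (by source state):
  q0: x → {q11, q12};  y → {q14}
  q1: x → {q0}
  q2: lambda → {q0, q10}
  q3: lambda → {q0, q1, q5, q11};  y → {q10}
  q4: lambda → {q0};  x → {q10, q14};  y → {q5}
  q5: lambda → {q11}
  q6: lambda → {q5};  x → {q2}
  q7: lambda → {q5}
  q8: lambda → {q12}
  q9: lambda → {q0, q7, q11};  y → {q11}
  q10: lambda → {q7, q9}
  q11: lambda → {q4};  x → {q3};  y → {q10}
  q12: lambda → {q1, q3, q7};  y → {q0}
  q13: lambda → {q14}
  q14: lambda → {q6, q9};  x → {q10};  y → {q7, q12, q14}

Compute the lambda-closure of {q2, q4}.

{q0, q2, q4, q5, q7, q9, q10, q11}

Start with {q2, q4}.
From q2 via lambda: add q0, q10.
From q10 via lambda: add q7, q9.
From q7 via lambda: add q5.
From q9 via lambda: add q11.
No new states can be added; the closed set is {q0, q2, q4, q5, q7, q9, q10, q11}.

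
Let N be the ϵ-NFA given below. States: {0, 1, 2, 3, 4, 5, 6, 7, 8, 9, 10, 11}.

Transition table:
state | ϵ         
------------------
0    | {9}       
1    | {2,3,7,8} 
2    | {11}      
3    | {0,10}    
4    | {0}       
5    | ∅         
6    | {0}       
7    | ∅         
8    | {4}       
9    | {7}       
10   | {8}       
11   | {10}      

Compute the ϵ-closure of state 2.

Start with {2}.
From 2 via ϵ: add 11.
From 11 via ϵ: add 10.
From 10 via ϵ: add 8.
From 8 via ϵ: add 4.
From 4 via ϵ: add 0.
From 0 via ϵ: add 9.
From 9 via ϵ: add 7.
No new states can be added; the closed set is {0, 2, 4, 7, 8, 9, 10, 11}.

{0, 2, 4, 7, 8, 9, 10, 11}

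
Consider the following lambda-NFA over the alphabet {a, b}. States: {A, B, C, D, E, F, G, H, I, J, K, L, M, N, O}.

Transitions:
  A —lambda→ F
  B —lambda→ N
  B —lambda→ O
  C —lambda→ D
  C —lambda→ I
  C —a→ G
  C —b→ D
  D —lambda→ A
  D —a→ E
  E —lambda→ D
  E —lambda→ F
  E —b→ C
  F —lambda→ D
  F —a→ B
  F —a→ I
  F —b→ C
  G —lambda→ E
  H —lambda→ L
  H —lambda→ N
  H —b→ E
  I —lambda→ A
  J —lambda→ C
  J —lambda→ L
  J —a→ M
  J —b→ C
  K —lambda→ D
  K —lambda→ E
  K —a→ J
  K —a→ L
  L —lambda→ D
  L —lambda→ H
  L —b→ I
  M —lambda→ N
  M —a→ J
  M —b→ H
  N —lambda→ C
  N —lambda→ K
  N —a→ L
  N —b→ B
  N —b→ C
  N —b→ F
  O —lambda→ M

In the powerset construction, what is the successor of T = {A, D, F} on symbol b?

{A, C, D, F, I}

F on b → {C}.
No b-transition from A, D.
Union after reading b: {C}.
Now take the lambda-closure:
From C via lambda: add D, I.
From D via lambda: add A.
From A via lambda: add F.
No new states can be added; the closed set is {A, C, D, F, I}.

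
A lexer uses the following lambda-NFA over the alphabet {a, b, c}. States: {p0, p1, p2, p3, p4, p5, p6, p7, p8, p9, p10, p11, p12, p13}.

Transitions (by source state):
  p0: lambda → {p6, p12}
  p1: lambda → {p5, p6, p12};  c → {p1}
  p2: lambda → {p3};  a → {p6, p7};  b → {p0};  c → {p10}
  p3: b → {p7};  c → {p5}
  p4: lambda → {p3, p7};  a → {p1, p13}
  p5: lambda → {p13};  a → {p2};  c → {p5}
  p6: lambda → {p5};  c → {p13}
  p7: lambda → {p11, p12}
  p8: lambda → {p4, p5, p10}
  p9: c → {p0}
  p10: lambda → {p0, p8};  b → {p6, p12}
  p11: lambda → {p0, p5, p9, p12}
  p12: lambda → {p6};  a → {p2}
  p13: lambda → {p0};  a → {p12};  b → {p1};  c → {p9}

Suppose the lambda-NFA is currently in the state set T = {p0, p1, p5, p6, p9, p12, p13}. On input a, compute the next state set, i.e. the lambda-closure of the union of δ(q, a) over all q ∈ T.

p5 on a → {p2}.
p12 on a → {p2}.
p13 on a → {p12}.
No a-transition from p0, p1, p6, p9.
Union after reading a: {p2, p12}.
Now take the lambda-closure:
From p2 via lambda: add p3.
From p12 via lambda: add p6.
From p6 via lambda: add p5.
From p5 via lambda: add p13.
From p13 via lambda: add p0.
No new states can be added; the closed set is {p0, p2, p3, p5, p6, p12, p13}.

{p0, p2, p3, p5, p6, p12, p13}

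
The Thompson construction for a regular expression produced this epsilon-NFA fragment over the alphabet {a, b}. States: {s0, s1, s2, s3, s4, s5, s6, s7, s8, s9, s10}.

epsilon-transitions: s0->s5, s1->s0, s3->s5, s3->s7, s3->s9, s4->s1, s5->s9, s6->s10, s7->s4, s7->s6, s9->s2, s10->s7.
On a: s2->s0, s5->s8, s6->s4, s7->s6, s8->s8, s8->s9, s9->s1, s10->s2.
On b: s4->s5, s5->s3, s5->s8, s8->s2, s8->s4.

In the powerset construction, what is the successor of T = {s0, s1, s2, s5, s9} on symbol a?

s2 on a → {s0}.
s5 on a → {s8}.
s9 on a → {s1}.
No a-transition from s0, s1.
Union after reading a: {s0, s1, s8}.
Now take the epsilon-closure:
From s0 via epsilon: add s5.
From s5 via epsilon: add s9.
From s9 via epsilon: add s2.
No new states can be added; the closed set is {s0, s1, s2, s5, s8, s9}.

{s0, s1, s2, s5, s8, s9}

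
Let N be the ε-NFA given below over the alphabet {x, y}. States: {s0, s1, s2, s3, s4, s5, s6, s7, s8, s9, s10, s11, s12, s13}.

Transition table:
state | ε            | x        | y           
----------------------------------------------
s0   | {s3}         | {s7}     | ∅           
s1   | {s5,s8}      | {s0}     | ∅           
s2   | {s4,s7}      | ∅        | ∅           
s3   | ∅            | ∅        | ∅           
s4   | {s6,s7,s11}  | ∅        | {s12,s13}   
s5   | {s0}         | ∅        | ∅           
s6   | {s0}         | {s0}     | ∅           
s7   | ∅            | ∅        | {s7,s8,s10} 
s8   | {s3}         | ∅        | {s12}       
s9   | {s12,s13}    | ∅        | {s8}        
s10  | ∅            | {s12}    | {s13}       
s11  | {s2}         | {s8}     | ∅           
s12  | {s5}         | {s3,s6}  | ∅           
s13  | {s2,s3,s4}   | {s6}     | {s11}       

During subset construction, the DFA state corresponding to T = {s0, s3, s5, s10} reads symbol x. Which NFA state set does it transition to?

{s0, s3, s5, s7, s12}

s0 on x → {s7}.
s10 on x → {s12}.
No x-transition from s3, s5.
Union after reading x: {s7, s12}.
Now take the ε-closure:
From s12 via ε: add s5.
From s5 via ε: add s0.
From s0 via ε: add s3.
No new states can be added; the closed set is {s0, s3, s5, s7, s12}.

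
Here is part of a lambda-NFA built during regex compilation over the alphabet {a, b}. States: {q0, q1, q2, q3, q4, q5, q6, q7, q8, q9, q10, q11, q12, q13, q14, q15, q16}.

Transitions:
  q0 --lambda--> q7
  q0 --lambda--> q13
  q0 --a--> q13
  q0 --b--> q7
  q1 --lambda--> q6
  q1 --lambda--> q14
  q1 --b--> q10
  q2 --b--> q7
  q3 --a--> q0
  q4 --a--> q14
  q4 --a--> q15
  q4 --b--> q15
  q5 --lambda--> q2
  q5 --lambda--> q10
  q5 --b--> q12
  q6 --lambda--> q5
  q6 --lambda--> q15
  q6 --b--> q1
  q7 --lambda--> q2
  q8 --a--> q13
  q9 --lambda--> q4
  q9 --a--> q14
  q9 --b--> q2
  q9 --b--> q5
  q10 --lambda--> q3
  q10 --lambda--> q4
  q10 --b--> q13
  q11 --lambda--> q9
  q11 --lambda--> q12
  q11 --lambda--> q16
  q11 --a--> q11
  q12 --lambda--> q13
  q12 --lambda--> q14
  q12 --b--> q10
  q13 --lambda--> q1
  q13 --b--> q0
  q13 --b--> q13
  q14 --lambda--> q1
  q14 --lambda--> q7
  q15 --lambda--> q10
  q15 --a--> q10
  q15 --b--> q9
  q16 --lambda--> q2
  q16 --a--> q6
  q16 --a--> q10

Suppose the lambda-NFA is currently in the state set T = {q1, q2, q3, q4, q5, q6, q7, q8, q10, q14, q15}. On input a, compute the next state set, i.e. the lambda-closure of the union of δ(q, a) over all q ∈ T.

q3 on a → {q0}.
q4 on a → {q14, q15}.
q8 on a → {q13}.
q15 on a → {q10}.
No a-transition from q1, q2, q5, q6, q7, q10, q14.
Union after reading a: {q0, q10, q13, q14, q15}.
Now take the lambda-closure:
From q0 via lambda: add q7.
From q10 via lambda: add q3, q4.
From q13 via lambda: add q1.
From q1 via lambda: add q6.
From q7 via lambda: add q2.
From q6 via lambda: add q5.
No new states can be added; the closed set is {q0, q1, q2, q3, q4, q5, q6, q7, q10, q13, q14, q15}.

{q0, q1, q2, q3, q4, q5, q6, q7, q10, q13, q14, q15}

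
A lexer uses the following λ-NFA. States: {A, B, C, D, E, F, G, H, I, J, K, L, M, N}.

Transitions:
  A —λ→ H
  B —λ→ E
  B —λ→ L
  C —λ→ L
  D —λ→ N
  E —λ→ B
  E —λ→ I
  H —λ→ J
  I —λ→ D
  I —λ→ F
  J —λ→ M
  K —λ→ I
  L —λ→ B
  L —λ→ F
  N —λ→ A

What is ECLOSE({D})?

{A, D, H, J, M, N}

Start with {D}.
From D via λ: add N.
From N via λ: add A.
From A via λ: add H.
From H via λ: add J.
From J via λ: add M.
No new states can be added; the closed set is {A, D, H, J, M, N}.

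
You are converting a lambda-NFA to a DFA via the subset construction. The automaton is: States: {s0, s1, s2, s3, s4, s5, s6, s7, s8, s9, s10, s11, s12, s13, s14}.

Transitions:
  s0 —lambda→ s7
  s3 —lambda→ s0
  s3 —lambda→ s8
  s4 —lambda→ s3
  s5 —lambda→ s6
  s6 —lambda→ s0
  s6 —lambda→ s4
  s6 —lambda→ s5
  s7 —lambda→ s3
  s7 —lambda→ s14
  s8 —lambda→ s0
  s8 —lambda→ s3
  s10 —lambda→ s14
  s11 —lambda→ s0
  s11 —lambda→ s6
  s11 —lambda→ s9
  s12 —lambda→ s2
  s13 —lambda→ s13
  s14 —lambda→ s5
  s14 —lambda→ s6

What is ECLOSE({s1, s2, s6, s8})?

{s0, s1, s2, s3, s4, s5, s6, s7, s8, s14}

Start with {s1, s2, s6, s8}.
From s6 via lambda: add s0, s4, s5.
From s8 via lambda: add s3.
From s0 via lambda: add s7.
From s7 via lambda: add s14.
No new states can be added; the closed set is {s0, s1, s2, s3, s4, s5, s6, s7, s8, s14}.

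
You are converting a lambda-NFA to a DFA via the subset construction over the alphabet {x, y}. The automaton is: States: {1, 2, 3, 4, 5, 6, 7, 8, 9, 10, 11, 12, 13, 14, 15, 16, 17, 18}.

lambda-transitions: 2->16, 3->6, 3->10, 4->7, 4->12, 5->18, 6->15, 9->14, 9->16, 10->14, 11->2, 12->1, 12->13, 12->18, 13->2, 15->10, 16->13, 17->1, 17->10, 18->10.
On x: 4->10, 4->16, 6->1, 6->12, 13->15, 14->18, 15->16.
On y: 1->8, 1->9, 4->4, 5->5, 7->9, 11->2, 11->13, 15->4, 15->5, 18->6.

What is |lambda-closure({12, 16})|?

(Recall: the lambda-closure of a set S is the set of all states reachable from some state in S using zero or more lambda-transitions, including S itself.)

8

Start with {12, 16}.
From 12 via lambda: add 1, 13, 18.
From 13 via lambda: add 2.
From 18 via lambda: add 10.
From 10 via lambda: add 14.
lambda-closure = {1, 2, 10, 12, 13, 14, 16, 18}, which has 8 states.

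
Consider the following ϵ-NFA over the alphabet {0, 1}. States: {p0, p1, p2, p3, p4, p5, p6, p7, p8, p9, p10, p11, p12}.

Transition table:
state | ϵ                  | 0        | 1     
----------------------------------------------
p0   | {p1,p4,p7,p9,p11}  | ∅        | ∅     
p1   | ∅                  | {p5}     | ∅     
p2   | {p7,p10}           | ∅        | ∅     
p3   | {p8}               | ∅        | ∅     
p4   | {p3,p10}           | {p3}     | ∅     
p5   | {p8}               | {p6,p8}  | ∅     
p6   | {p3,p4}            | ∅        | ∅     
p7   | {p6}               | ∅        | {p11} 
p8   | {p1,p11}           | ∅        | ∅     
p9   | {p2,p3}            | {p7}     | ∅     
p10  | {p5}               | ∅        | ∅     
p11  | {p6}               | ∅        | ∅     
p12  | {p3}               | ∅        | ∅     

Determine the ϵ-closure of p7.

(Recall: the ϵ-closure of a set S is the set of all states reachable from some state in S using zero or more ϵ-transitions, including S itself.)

Start with {p7}.
From p7 via ϵ: add p6.
From p6 via ϵ: add p3, p4.
From p3 via ϵ: add p8.
From p4 via ϵ: add p10.
From p8 via ϵ: add p1, p11.
From p10 via ϵ: add p5.
No new states can be added; the closed set is {p1, p3, p4, p5, p6, p7, p8, p10, p11}.

{p1, p3, p4, p5, p6, p7, p8, p10, p11}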